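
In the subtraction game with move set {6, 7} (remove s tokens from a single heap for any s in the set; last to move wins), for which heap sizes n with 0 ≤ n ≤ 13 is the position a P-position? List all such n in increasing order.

0, 1, 2, 3, 4, 5, 13

Build the Grundy sequence with g(k) = mex{g(k−s) : s ∈ {6, 7}, s ≤ k}:
k:     0  1  2  3  4  5  6  7  8  9 10 11 12 13
g(k):  0  0  0  0  0  0  1  1  1  1  1  1  2  0
The P-positions (g = 0) in 0..13 are 0, 1, 2, 3, 4, 5, 13.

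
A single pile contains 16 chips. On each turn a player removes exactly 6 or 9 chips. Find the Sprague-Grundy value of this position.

0

Compute g(0), g(1), … for moves {6, 9}:
k:     0  1  2  3  4  5  6  7  8  9 10 11 12 13 14 15 16
g(k):  0  0  0  0  0  0  1  1  1  1  1  1  2  2  2  0  0
So g(16) = 0.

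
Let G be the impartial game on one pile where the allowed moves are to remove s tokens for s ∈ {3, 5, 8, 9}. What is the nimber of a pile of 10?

Compute g(0), g(1), … for moves {3, 5, 8, 9}:
g(0) = mex{} = 0
g(1) = mex{} = 0
g(2) = mex{} = 0
g(3) = mex{0} = 1
g(4) = mex{0} = 1
g(5) = mex{0} = 1
g(6) = mex{0,1} = 2
g(7) = mex{0,1} = 2
g(8) = mex{0,1} = 2
g(9) = mex{0,1,2} = 3
g(10) = mex{0,1,2} = 3
So g(10) = 3.

3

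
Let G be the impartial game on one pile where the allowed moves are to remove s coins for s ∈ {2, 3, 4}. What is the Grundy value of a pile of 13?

0

Build the Grundy sequence with g(k) = mex{g(k−s) : s ∈ {2, 3, 4}, s ≤ k}:
k:     0  1  2  3  4  5  6  7  8  9 10 11 12 13
g(k):  0  0  1  1  2  2  0  0  1  1  2  2  0  0
So g(13) = 0.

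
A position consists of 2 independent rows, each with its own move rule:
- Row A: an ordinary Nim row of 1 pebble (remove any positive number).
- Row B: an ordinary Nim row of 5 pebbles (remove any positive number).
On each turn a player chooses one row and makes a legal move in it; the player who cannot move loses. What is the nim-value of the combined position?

Row A is a plain Nim row of size 1, so its Grundy value is 1.
Row B is a plain Nim row of size 5, so its Grundy value is 5.
By the Sprague-Grundy theorem, the Grundy value of a sum of independent games is the XOR of the component values.
Combined value = 1 XOR 5 = 4.

4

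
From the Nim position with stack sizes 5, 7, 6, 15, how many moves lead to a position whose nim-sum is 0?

1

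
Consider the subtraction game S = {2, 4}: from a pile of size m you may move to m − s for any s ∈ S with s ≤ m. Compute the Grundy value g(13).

Build the Grundy sequence with g(k) = mex{g(k−s) : s ∈ {2, 4}, s ≤ k}:
g(0) = mex{} = 0
g(1) = mex{} = 0
g(2) = mex{0} = 1
g(3) = mex{0} = 1
g(4) = mex{0,1} = 2
g(5) = mex{0,1} = 2
g(6) = mex{1,2} = 0
g(7) = mex{1,2} = 0
g(8) = mex{0,2} = 1
g(9) = mex{0,2} = 1
g(10) = mex{0,1} = 2
g(11) = mex{0,1} = 2
g(12) = mex{1,2} = 0
g(13) = mex{1,2} = 0
So g(13) = 0.

0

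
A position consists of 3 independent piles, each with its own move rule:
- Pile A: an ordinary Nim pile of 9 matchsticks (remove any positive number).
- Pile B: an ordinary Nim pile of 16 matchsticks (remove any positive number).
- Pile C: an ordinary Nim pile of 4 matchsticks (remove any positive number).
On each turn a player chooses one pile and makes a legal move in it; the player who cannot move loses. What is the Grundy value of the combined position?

Pile A is a plain Nim pile of size 9, so its Grundy value is 9.
Pile B is a plain Nim pile of size 16, so its Grundy value is 16.
Pile C is a plain Nim pile of size 4, so its Grundy value is 4.
The value of a disjunctive sum is the nim-sum of the parts.
Combined value = 9 XOR 16 XOR 4 = 29.

29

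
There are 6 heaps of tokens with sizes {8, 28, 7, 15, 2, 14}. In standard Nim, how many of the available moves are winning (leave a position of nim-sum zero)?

1

Bitwise XOR of the heap sizes:
  01000  (8)
  11100  (28)
  00111  (7)
  01111  (15)
  00010  (2)
  01110  (14)
  -----
  10000  (16)
The overall nim-sum is X = 16. A heap of size p has a winning move iff p XOR X < p (reduce it to p XOR X).
  8: 8 XOR 16 = 24 ≥ 8 — no move.
  28: 28 XOR 16 = 12 < 28 — winning move (to 12).
  7: 7 XOR 16 = 23 ≥ 7 — no move.
  15: 15 XOR 16 = 31 ≥ 15 — no move.
  2: 2 XOR 16 = 18 ≥ 2 — no move.
  14: 14 XOR 16 = 30 ≥ 14 — no move.
That gives 1 winning move.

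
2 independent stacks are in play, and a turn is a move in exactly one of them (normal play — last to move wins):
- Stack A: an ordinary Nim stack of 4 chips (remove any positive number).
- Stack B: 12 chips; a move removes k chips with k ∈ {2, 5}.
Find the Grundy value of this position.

Stack A is a plain Nim stack of size 4, so its Grundy value is 4.
Grundy values for stack B (subtraction set {2, 5}):
g(0) = mex{} = 0
g(1) = mex{} = 0
g(2) = mex{0} = 1
g(3) = mex{0} = 1
g(4) = mex{1} = 0
g(5) = mex{0,1} = 2
g(6) = mex{0} = 1
g(7) = mex{1,2} = 0
g(8) = mex{1} = 0
g(9) = mex{0} = 1
g(10) = mex{0,2} = 1
g(11) = mex{1} = 0
g(12) = mex{0,1} = 2
So g(12) = 2.
By the Sprague-Grundy theorem, the Grundy value of a sum of independent games is the XOR of the component values.
Combined value = 4 ⊕ 2 = 6.

6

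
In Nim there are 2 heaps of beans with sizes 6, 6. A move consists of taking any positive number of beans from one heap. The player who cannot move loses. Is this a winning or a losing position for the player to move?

Losing position

In binary:
  110  (6)
  110  (6)
  ---
  000  (0)
The nim-sum is 0, so this is a P-position: the player to move is in a losing position under optimal play.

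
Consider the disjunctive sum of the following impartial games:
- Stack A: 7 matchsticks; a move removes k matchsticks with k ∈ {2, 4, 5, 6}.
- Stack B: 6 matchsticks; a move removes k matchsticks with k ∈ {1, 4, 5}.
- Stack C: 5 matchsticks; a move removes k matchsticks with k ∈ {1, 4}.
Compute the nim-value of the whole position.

1

For stack A, compute g(0), g(1), … with moves {2, 4, 5, 6}:
g(0) = mex{} = 0
g(1) = mex{} = 0
g(2) = mex{0} = 1
g(3) = mex{0} = 1
g(4) = mex{0,1} = 2
g(5) = mex{0,1} = 2
g(6) = mex{0,1,2} = 3
g(7) = mex{0,1,2} = 3
So g(7) = 3.
Build the Grundy sequence for stack B with g(k) = mex{g(k−s) : s ∈ {1, 4, 5}, s ≤ k}:
g(0) = mex{} = 0
g(1) = mex{0} = 1
g(2) = mex{1} = 0
g(3) = mex{0} = 1
g(4) = mex{0,1} = 2
g(5) = mex{0,1,2} = 3
g(6) = mex{0,1,3} = 2
So g(6) = 2.
For stack C, compute g(0), g(1), … with moves {1, 4}:
k:     0  1  2  3  4  5
g(k):  0  1  0  1  2  0
So g(5) = 0.
By the Sprague-Grundy theorem, the Grundy value of a sum of independent games is the XOR of the component values.
Combined value = 3 XOR 2 XOR 0 = 1.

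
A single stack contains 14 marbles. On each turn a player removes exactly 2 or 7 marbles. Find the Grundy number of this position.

Compute g(0), g(1), … for moves {2, 7}:
g(0) = mex{} = 0
g(1) = mex{} = 0
g(2) = mex{0} = 1
g(3) = mex{0} = 1
g(4) = mex{1} = 0
g(5) = mex{1} = 0
g(6) = mex{0} = 1
g(7) = mex{0} = 1
g(8) = mex{0,1} = 2
g(9) = mex{1} = 0
g(10) = mex{1,2} = 0
g(11) = mex{0} = 1
g(12) = mex{0} = 1
g(13) = mex{1} = 0
g(14) = mex{1} = 0
So g(14) = 0.

0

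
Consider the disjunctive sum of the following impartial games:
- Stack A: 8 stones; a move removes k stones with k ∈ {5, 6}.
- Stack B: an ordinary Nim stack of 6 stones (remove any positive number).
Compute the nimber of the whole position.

7

Grundy values for stack A (subtraction set {5, 6}):
g(0) = mex{} = 0
g(1) = mex{} = 0
g(2) = mex{} = 0
g(3) = mex{} = 0
g(4) = mex{} = 0
g(5) = mex{0} = 1
g(6) = mex{0} = 1
g(7) = mex{0} = 1
g(8) = mex{0} = 1
So g(8) = 1.
Stack B is a plain Nim stack of size 6, so its Grundy value is 6.
By the Sprague-Grundy theorem, the Grundy value of a sum of independent games is the XOR of the component values.
Combined value = 1 ⊕ 6 = 7.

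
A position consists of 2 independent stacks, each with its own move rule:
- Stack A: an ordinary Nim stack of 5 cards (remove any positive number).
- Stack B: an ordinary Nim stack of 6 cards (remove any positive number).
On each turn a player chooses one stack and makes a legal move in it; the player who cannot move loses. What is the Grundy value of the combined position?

Stack A is a plain Nim stack of size 5, so its Grundy value is 5.
Stack B is a plain Nim stack of size 6, so its Grundy value is 6.
By the Sprague-Grundy theorem, the Grundy value of a sum of independent games is the XOR of the component values.
Combined value = 5 XOR 6 = 3.

3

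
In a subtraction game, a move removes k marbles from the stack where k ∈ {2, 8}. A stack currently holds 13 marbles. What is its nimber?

1

Grundy values for subtraction set {2, 8}:
k:     0  1  2  3  4  5  6  7  8  9 10 11 12 13
g(k):  0  0  1  1  0  0  1  1  2  2  0  0  1  1
So g(13) = 1.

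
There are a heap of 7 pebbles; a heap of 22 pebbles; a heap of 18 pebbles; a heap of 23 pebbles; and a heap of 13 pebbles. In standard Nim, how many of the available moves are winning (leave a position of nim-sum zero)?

3

In binary:
  00111  (7)
  10110  (22)
  10010  (18)
  10111  (23)
  01101  (13)
  -----
  11001  (25)
The overall nim-sum is X = 25. A heap of size p has a winning move iff p XOR X < p (reduce it to p XOR X).
  7: 7 XOR 25 = 30 ≥ 7 — no move.
  22: 22 XOR 25 = 15 < 22 — winning move (to 15).
  18: 18 XOR 25 = 11 < 18 — winning move (to 11).
  23: 23 XOR 25 = 14 < 23 — winning move (to 14).
  13: 13 XOR 25 = 20 ≥ 13 — no move.
That gives 3 winning moves.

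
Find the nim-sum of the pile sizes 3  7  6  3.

Compute the nim-sum pairwise:
3 XOR 7 = 4
4 XOR 6 = 2
2 XOR 3 = 1

1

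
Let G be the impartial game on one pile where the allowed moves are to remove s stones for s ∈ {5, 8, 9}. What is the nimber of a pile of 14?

Build the Grundy sequence with g(k) = mex{g(k−s) : s ∈ {5, 8, 9}, s ≤ k}:
k:     0  1  2  3  4  5  6  7  8  9 10 11 12 13 14
g(k):  0  0  0  0  0  1  1  1  1  1  2  2  2  2  0
So g(14) = 0.

0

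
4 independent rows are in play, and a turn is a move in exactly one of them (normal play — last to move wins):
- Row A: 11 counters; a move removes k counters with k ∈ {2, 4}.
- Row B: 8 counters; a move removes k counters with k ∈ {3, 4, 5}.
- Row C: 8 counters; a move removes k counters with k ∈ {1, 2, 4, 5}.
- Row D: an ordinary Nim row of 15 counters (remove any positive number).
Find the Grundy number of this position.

15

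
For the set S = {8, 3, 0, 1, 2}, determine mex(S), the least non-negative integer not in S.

The values 0, 1, 2, 3 are all present; 4 is the first non-negative integer missing from the set.

4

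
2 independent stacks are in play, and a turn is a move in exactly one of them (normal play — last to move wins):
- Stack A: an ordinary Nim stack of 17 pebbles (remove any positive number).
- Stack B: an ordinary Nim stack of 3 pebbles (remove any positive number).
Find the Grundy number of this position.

Stack A is a plain Nim stack of size 17, so its Grundy value is 17.
Stack B is a plain Nim stack of size 3, so its Grundy value is 3.
The value of a disjunctive sum is the nim-sum of the parts.
Combined value = 17 XOR 3 = 18.

18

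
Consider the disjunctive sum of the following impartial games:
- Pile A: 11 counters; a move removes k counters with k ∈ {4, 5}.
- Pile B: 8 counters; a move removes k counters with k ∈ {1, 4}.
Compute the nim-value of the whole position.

1

Build the Grundy sequence for pile A with g(k) = mex{g(k−s) : s ∈ {4, 5}, s ≤ k}:
k:     0  1  2  3  4  5  6  7  8  9 10 11
g(k):  0  0  0  0  1  1  1  1  2  0  0  0
So g(11) = 0.
Build the Grundy sequence for pile B with g(k) = mex{g(k−s) : s ∈ {1, 4}, s ≤ k}:
k:     0  1  2  3  4  5  6  7  8
g(k):  0  1  0  1  2  0  1  0  1
So g(8) = 1.
By the Sprague-Grundy theorem, the Grundy value of a sum of independent games is the XOR of the component values.
Combined value = 0 ⊕ 1 = 1.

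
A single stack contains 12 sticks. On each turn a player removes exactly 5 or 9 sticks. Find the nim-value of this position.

Grundy values for subtraction set {5, 9}:
g(0) = mex{} = 0
g(1) = mex{} = 0
g(2) = mex{} = 0
g(3) = mex{} = 0
g(4) = mex{} = 0
g(5) = mex{0} = 1
g(6) = mex{0} = 1
g(7) = mex{0} = 1
g(8) = mex{0} = 1
g(9) = mex{0} = 1
g(10) = mex{0,1} = 2
g(11) = mex{0,1} = 2
g(12) = mex{0,1} = 2
So g(12) = 2.

2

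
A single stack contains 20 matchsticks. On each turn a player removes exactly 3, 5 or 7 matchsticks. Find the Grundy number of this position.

Build the Grundy sequence with g(k) = mex{g(k−s) : s ∈ {3, 5, 7}, s ≤ k}:
k:     0  1  2  3  4  5  6  7  8  9 10 11 12 13 14 15 16 17 18 19 20
g(k):  0  0  0  1  1  1  2  2  2  3  0  0  0  1  1  1  2  2  2  3  0
So g(20) = 0.

0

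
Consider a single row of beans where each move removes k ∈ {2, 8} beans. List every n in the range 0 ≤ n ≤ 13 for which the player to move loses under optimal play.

Grundy values for subtraction set {2, 8}:
k:     0  1  2  3  4  5  6  7  8  9 10 11 12 13
g(k):  0  0  1  1  0  0  1  1  2  2  0  0  1  1
The P-positions (g = 0) in 0..13 are 0, 1, 4, 5, 10, 11.

0, 1, 4, 5, 10, 11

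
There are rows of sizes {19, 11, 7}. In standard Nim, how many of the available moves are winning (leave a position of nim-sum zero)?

Compute the nim-sum pairwise:
19 ^ 11 = 24
24 ^ 7 = 31
The overall nim-sum is X = 31. A row of size p has a winning move iff p XOR X < p (reduce it to p XOR X).
  19: 19 XOR 31 = 12 < 19 — winning move (to 12).
  11: 11 XOR 31 = 20 ≥ 11 — no move.
  7: 7 XOR 31 = 24 ≥ 7 — no move.
That gives 1 winning move.

1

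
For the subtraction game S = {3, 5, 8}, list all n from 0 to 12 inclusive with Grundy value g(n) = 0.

Build the Grundy sequence with g(k) = mex{g(k−s) : s ∈ {3, 5, 8}, s ≤ k}:
k:     0  1  2  3  4  5  6  7  8  9 10 11 12
g(k):  0  0  0  1  1  1  2  2  2  3  3  0  0
The P-positions (g = 0) in 0..12 are 0, 1, 2, 11, 12.

0, 1, 2, 11, 12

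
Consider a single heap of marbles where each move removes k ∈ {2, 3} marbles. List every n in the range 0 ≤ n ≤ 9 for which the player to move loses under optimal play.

0, 1, 5, 6

Grundy values for subtraction set {2, 3}:
g(0) = mex{} = 0
g(1) = mex{} = 0
g(2) = mex{0} = 1
g(3) = mex{0} = 1
g(4) = mex{0,1} = 2
g(5) = mex{1} = 0
g(6) = mex{1,2} = 0
g(7) = mex{0,2} = 1
g(8) = mex{0} = 1
g(9) = mex{0,1} = 2
The P-positions (g = 0) in 0..9 are 0, 1, 5, 6.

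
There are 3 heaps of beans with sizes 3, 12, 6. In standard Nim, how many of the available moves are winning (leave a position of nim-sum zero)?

1

Compute the nim-sum pairwise:
3 ^ 12 = 15
15 ^ 6 = 9
The overall nim-sum is X = 9. A heap of size p has a winning move iff p XOR X < p (reduce it to p XOR X).
  3: 3 XOR 9 = 10 ≥ 3 — no move.
  12: 12 XOR 9 = 5 < 12 — winning move (to 5).
  6: 6 XOR 9 = 15 ≥ 6 — no move.
That gives 1 winning move.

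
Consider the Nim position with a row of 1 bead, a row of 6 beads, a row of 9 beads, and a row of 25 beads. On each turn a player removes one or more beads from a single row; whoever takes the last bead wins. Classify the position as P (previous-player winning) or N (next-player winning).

In binary:
  00001  (1)
  00110  (6)
  01001  (9)
  11001  (25)
  -----
  10111  (23)
The nim-sum is 23 ≠ 0, so this is an N-position: the player to move can win.

N-position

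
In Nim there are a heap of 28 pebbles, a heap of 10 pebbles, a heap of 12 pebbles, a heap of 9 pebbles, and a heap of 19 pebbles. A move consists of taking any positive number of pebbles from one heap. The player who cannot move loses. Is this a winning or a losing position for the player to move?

Losing position

In binary:
  11100  (28)
  01010  (10)
  01100  (12)
  01001  (9)
  10011  (19)
  -----
  00000  (0)
The nim-sum is 0, so this is a P-position: the player to move is in a losing position under optimal play.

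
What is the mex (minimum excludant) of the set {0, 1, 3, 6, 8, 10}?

2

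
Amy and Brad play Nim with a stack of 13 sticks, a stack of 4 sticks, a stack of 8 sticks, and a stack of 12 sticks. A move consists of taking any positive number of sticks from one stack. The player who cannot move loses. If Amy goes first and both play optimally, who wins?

Amy wins

Compute the nim-sum pairwise:
13 XOR 4 = 9
9 XOR 8 = 1
1 XOR 12 = 13
The nim-sum is 13 ≠ 0, so this is an N-position: the player to move can win; Amy has a winning move.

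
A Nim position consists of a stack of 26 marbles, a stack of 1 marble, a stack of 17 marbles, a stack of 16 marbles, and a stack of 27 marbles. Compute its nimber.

Nim-sum: 26 ⊕ 1 ⊕ 17 ⊕ 16 ⊕ 27 = 1.

1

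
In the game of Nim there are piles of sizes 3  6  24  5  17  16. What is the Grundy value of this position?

Nim-sum: 3 XOR 6 XOR 24 XOR 5 XOR 17 XOR 16 = 25.

25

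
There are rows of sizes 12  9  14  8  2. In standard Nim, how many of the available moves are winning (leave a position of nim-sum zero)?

1

Compute the nim-sum pairwise:
12 XOR 9 = 5
5 XOR 14 = 11
11 XOR 8 = 3
3 XOR 2 = 1
The overall nim-sum is X = 1. A row of size p has a winning move iff p XOR X < p (reduce it to p XOR X).
  12: 12 XOR 1 = 13 ≥ 12 — no move.
  9: 9 XOR 1 = 8 < 9 — winning move (to 8).
  14: 14 XOR 1 = 15 ≥ 14 — no move.
  8: 8 XOR 1 = 9 ≥ 8 — no move.
  2: 2 XOR 1 = 3 ≥ 2 — no move.
That gives 1 winning move.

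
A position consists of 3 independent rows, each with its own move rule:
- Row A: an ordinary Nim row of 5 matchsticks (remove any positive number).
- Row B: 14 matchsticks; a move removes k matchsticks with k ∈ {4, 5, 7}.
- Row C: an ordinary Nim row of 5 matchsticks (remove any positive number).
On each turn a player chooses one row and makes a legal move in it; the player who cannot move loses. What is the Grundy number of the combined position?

Row A is a plain Nim row of size 5, so its Grundy value is 5.
Build the Grundy sequence for row B with g(k) = mex{g(k−s) : s ∈ {4, 5, 7}, s ≤ k}:
g(0) = mex{} = 0
g(1) = mex{} = 0
g(2) = mex{} = 0
g(3) = mex{} = 0
g(4) = mex{0} = 1
g(5) = mex{0} = 1
g(6) = mex{0} = 1
g(7) = mex{0} = 1
g(8) = mex{0,1} = 2
g(9) = mex{0,1} = 2
g(10) = mex{0,1} = 2
g(11) = mex{1} = 0
g(12) = mex{1,2} = 0
g(13) = mex{1,2} = 0
g(14) = mex{1,2} = 0
So g(14) = 0.
Row C is a plain Nim row of size 5, so its Grundy value is 5.
By the Sprague-Grundy theorem, the Grundy value of a sum of independent games is the XOR of the component values.
Combined value = 5 ⊕ 0 ⊕ 5 = 0.

0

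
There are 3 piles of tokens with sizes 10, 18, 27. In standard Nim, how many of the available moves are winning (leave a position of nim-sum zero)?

Nim-sum: 10 ^ 18 ^ 27 = 3.
The overall nim-sum is X = 3. A pile of size p has a winning move iff p XOR X < p (reduce it to p XOR X).
  10: 10 XOR 3 = 9 < 10 — winning move (to 9).
  18: 18 XOR 3 = 17 < 18 — winning move (to 17).
  27: 27 XOR 3 = 24 < 27 — winning move (to 24).
That gives 3 winning moves.

3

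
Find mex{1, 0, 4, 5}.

2

The values 0, 1 are all present; 2 is the first non-negative integer missing from the set.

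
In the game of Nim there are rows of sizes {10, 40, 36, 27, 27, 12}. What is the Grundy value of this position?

Nim-sum: 10 ⊕ 40 ⊕ 36 ⊕ 27 ⊕ 27 ⊕ 12 = 10.

10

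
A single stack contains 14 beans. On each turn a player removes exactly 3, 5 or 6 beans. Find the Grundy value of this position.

1

Compute g(0), g(1), … for moves {3, 5, 6}:
k:     0  1  2  3  4  5  6  7  8  9 10 11 12 13 14
g(k):  0  0  0  1  1  1  2  2  2  0  0  0  1  1  1
So g(14) = 1.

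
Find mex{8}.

0 is not in the set, so the mex is 0.

0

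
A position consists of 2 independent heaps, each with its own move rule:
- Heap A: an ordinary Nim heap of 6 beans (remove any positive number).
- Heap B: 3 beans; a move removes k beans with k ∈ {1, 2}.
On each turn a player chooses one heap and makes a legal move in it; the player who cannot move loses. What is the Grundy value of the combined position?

6

Heap A is a plain Nim heap of size 6, so its Grundy value is 6.
Build the Grundy sequence for heap B with g(k) = mex{g(k−s) : s ∈ {1, 2}, s ≤ k}:
g(0) = mex{} = 0
g(1) = mex{0} = 1
g(2) = mex{0,1} = 2
g(3) = mex{1,2} = 0
So g(3) = 0.
By the Sprague-Grundy theorem, the Grundy value of a sum of independent games is the XOR of the component values.
Combined value = 6 ⊕ 0 = 6.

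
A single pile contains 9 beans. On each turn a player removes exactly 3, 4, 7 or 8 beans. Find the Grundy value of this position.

Compute g(0), g(1), … for moves {3, 4, 7, 8}:
g(0) = mex{} = 0
g(1) = mex{} = 0
g(2) = mex{} = 0
g(3) = mex{0} = 1
g(4) = mex{0} = 1
g(5) = mex{0} = 1
g(6) = mex{0,1} = 2
g(7) = mex{0,1} = 2
g(8) = mex{0,1} = 2
g(9) = mex{0,1,2} = 3
So g(9) = 3.

3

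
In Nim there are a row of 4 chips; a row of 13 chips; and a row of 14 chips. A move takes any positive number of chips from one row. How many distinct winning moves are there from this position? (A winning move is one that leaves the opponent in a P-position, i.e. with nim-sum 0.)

Nim-sum: 4 ⊕ 13 ⊕ 14 = 7.
The overall nim-sum is X = 7. A row of size p has a winning move iff p XOR X < p (reduce it to p XOR X).
  4: 4 XOR 7 = 3 < 4 — winning move (to 3).
  13: 13 XOR 7 = 10 < 13 — winning move (to 10).
  14: 14 XOR 7 = 9 < 14 — winning move (to 9).
That gives 3 winning moves.

3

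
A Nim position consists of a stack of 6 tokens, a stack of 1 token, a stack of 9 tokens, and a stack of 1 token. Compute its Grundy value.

15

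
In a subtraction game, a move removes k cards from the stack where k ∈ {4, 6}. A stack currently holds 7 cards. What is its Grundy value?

Build the Grundy sequence with g(k) = mex{g(k−s) : s ∈ {4, 6}, s ≤ k}:
k:     0  1  2  3  4  5  6  7
g(k):  0  0  0  0  1  1  1  1
So g(7) = 1.

1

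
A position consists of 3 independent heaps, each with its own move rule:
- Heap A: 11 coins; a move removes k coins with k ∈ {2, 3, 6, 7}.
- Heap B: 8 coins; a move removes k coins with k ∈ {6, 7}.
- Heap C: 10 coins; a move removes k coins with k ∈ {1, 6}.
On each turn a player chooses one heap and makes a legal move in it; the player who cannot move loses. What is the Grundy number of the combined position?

1

Build the Grundy sequence for heap A with g(k) = mex{g(k−s) : s ∈ {2, 3, 6, 7}, s ≤ k}:
k:     0  1  2  3  4  5  6  7  8  9 10 11
g(k):  0  0  1  1  2  0  3  1  2  0  0  1
So g(11) = 1.
Grundy values for heap B (subtraction set {6, 7}):
g(0) = mex{} = 0
g(1) = mex{} = 0
g(2) = mex{} = 0
g(3) = mex{} = 0
g(4) = mex{} = 0
g(5) = mex{} = 0
g(6) = mex{0} = 1
g(7) = mex{0} = 1
g(8) = mex{0} = 1
So g(8) = 1.
Grundy values for heap C (subtraction set {1, 6}):
g(0) = mex{} = 0
g(1) = mex{0} = 1
g(2) = mex{1} = 0
g(3) = mex{0} = 1
g(4) = mex{1} = 0
g(5) = mex{0} = 1
g(6) = mex{0,1} = 2
g(7) = mex{1,2} = 0
g(8) = mex{0} = 1
g(9) = mex{1} = 0
g(10) = mex{0} = 1
So g(10) = 1.
By the Sprague-Grundy theorem, the Grundy value of a sum of independent games is the XOR of the component values.
Combined value = 1 ⊕ 1 ⊕ 1 = 1.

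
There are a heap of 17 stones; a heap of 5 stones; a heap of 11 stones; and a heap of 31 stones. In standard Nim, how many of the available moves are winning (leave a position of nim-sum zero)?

Bitwise XOR of the heap sizes:
  10001  (17)
  00101  (5)
  01011  (11)
  11111  (31)
  -----
  00000  (0)
The nim-sum is already 0, so every move leaves a nonzero nim-sum — there are no winning moves.

0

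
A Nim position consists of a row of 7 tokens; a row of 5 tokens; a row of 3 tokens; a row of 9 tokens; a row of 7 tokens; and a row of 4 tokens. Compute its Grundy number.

11

Compute the nim-sum pairwise:
7 ⊕ 5 = 2
2 ⊕ 3 = 1
1 ⊕ 9 = 8
8 ⊕ 7 = 15
15 ⊕ 4 = 11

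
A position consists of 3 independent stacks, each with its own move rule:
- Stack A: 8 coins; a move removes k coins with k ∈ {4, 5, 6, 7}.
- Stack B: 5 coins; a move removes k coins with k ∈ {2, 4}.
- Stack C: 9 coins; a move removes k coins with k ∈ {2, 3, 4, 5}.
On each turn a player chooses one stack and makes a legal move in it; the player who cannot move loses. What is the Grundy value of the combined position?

1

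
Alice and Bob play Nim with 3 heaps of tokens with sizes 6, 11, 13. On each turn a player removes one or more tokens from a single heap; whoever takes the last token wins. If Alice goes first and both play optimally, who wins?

Compute the nim-sum pairwise:
6 ^ 11 = 13
13 ^ 13 = 0
The nim-sum is 0, so this is a P-position: the player to move is in a losing position under optimal play; Alice is about to move from it and so loses — Bob wins.

Bob wins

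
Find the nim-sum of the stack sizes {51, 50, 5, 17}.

21

Compute the nim-sum pairwise:
51 ⊕ 50 = 1
1 ⊕ 5 = 4
4 ⊕ 17 = 21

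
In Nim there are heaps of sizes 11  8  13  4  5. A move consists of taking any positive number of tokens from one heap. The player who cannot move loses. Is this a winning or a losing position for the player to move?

Compute the nim-sum pairwise:
11 ⊕ 8 = 3
3 ⊕ 13 = 14
14 ⊕ 4 = 10
10 ⊕ 5 = 15
The nim-sum is 15 ≠ 0, so this is an N-position: the player to move can win.

Winning position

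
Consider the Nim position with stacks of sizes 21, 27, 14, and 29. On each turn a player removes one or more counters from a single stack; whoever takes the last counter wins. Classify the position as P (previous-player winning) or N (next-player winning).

N-position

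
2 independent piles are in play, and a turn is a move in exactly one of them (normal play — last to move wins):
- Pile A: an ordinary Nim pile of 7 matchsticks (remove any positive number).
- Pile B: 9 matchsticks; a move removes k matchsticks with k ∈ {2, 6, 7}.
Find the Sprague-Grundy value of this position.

Pile A is a plain Nim pile of size 7, so its Grundy value is 7.
Grundy values for pile B (subtraction set {2, 6, 7}):
k:     0  1  2  3  4  5  6  7  8  9
g(k):  0  0  1  1  0  0  1  1  2  0
So g(9) = 0.
The value of a disjunctive sum is the nim-sum of the parts.
Combined value = 7 ⊕ 0 = 7.

7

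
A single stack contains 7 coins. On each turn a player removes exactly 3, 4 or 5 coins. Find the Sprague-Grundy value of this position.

2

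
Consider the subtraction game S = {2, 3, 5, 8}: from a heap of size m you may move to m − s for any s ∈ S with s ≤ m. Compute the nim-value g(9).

Build the Grundy sequence with g(k) = mex{g(k−s) : s ∈ {2, 3, 5, 8}, s ≤ k}:
g(0) = mex{} = 0
g(1) = mex{} = 0
g(2) = mex{0} = 1
g(3) = mex{0} = 1
g(4) = mex{0,1} = 2
g(5) = mex{0,1} = 2
g(6) = mex{0,1,2} = 3
g(7) = mex{1,2} = 0
g(8) = mex{0,1,2,3} = 4
g(9) = mex{0,2,3} = 1
So g(9) = 1.

1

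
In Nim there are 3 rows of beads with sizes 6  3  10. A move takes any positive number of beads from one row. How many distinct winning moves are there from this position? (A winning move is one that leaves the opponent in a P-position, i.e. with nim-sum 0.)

1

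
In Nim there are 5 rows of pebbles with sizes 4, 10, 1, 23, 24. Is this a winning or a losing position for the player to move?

Nim-sum: 4 ^ 10 ^ 1 ^ 23 ^ 24 = 0.
The nim-sum is 0, so this is a P-position: the player to move is in a losing position under optimal play.

Losing position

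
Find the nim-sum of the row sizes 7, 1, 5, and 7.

4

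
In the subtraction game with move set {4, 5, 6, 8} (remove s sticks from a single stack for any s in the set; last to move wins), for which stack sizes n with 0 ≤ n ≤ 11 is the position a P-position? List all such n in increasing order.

0, 1, 2, 3

Grundy values for subtraction set {4, 5, 6, 8}:
k:     0  1  2  3  4  5  6  7  8  9 10 11
g(k):  0  0  0  0  1  1  1  1  2  2  2  2
The P-positions (g = 0) in 0..11 are 0, 1, 2, 3.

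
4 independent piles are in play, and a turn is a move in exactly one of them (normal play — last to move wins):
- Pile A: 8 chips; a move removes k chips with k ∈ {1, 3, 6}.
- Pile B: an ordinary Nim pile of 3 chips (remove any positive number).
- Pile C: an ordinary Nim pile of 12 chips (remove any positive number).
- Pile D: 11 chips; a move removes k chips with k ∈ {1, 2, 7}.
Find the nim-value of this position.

For pile A, compute g(0), g(1), … with moves {1, 3, 6}:
g(0) = mex{} = 0
g(1) = mex{0} = 1
g(2) = mex{1} = 0
g(3) = mex{0} = 1
g(4) = mex{1} = 0
g(5) = mex{0} = 1
g(6) = mex{0,1} = 2
g(7) = mex{0,1,2} = 3
g(8) = mex{0,1,3} = 2
So g(8) = 2.
Pile B is a plain Nim pile of size 3, so its Grundy value is 3.
Pile C is a plain Nim pile of size 12, so its Grundy value is 12.
Build the Grundy sequence for pile D with g(k) = mex{g(k−s) : s ∈ {1, 2, 7}, s ≤ k}:
k:     0  1  2  3  4  5  6  7  8  9 10 11
g(k):  0  1  2  0  1  2  0  1  2  0  1  2
So g(11) = 2.
By the Sprague-Grundy theorem, the Grundy value of a sum of independent games is the XOR of the component values.
Combined value = 2 ⊕ 3 ⊕ 12 ⊕ 2 = 15.

15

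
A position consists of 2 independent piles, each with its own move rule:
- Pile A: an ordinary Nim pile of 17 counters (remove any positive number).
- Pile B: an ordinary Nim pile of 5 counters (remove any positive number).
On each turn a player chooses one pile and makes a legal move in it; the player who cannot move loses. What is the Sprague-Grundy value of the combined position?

Pile A is a plain Nim pile of size 17, so its Grundy value is 17.
Pile B is a plain Nim pile of size 5, so its Grundy value is 5.
By the Sprague-Grundy theorem, the Grundy value of a sum of independent games is the XOR of the component values.
Combined value = 17 ⊕ 5 = 20.

20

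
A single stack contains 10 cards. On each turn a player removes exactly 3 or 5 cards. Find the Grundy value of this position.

0

Grundy values for subtraction set {3, 5}:
g(0) = mex{} = 0
g(1) = mex{} = 0
g(2) = mex{} = 0
g(3) = mex{0} = 1
g(4) = mex{0} = 1
g(5) = mex{0} = 1
g(6) = mex{0,1} = 2
g(7) = mex{0,1} = 2
g(8) = mex{1} = 0
g(9) = mex{1,2} = 0
g(10) = mex{1,2} = 0
So g(10) = 0.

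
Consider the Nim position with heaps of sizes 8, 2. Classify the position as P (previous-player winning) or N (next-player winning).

N-position

Compute the nim-sum pairwise:
8 XOR 2 = 10
The nim-sum is 10 ≠ 0, so this is an N-position: the player to move can win.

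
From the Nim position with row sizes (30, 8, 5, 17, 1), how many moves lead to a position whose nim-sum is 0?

1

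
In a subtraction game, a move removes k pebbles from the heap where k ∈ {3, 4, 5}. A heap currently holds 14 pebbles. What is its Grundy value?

Compute g(0), g(1), … for moves {3, 4, 5}:
g(0) = mex{} = 0
g(1) = mex{} = 0
g(2) = mex{} = 0
g(3) = mex{0} = 1
g(4) = mex{0} = 1
g(5) = mex{0} = 1
g(6) = mex{0,1} = 2
g(7) = mex{0,1} = 2
g(8) = mex{1} = 0
g(9) = mex{1,2} = 0
g(10) = mex{1,2} = 0
g(11) = mex{0,2} = 1
g(12) = mex{0,2} = 1
g(13) = mex{0} = 1
g(14) = mex{0,1} = 2
So g(14) = 2.

2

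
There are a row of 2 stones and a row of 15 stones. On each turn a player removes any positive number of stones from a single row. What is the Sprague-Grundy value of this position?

Write each in binary and XOR column by column:
  0010  (2)
  1111  (15)
  ----
  1101  (13)

13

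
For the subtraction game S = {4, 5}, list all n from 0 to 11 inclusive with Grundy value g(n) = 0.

Build the Grundy sequence with g(k) = mex{g(k−s) : s ∈ {4, 5}, s ≤ k}:
g(0) = mex{} = 0
g(1) = mex{} = 0
g(2) = mex{} = 0
g(3) = mex{} = 0
g(4) = mex{0} = 1
g(5) = mex{0} = 1
g(6) = mex{0} = 1
g(7) = mex{0} = 1
g(8) = mex{0,1} = 2
g(9) = mex{1} = 0
g(10) = mex{1} = 0
g(11) = mex{1} = 0
The P-positions (g = 0) in 0..11 are 0, 1, 2, 3, 9, 10, 11.

0, 1, 2, 3, 9, 10, 11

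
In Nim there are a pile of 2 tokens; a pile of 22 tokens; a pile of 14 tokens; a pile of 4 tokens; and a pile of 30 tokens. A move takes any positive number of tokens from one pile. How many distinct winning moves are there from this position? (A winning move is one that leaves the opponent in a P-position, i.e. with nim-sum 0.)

0

Nim-sum: 2 ^ 22 ^ 14 ^ 4 ^ 30 = 0.
The nim-sum is already 0, so every move leaves a nonzero nim-sum — there are no winning moves.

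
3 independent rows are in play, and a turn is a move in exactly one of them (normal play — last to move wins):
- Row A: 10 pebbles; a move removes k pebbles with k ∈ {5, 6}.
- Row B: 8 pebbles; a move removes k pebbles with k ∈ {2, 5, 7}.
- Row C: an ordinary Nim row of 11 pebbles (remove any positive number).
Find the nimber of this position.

For row A, compute g(0), g(1), … with moves {5, 6}:
g(0) = mex{} = 0
g(1) = mex{} = 0
g(2) = mex{} = 0
g(3) = mex{} = 0
g(4) = mex{} = 0
g(5) = mex{0} = 1
g(6) = mex{0} = 1
g(7) = mex{0} = 1
g(8) = mex{0} = 1
g(9) = mex{0} = 1
g(10) = mex{0,1} = 2
So g(10) = 2.
Build the Grundy sequence for row B with g(k) = mex{g(k−s) : s ∈ {2, 5, 7}, s ≤ k}:
g(0) = mex{} = 0
g(1) = mex{} = 0
g(2) = mex{0} = 1
g(3) = mex{0} = 1
g(4) = mex{1} = 0
g(5) = mex{0,1} = 2
g(6) = mex{0} = 1
g(7) = mex{0,1,2} = 3
g(8) = mex{0,1} = 2
So g(8) = 2.
Row C is a plain Nim row of size 11, so its Grundy value is 11.
By the Sprague-Grundy theorem, the Grundy value of a sum of independent games is the XOR of the component values.
Combined value = 2 ⊕ 2 ⊕ 11 = 11.

11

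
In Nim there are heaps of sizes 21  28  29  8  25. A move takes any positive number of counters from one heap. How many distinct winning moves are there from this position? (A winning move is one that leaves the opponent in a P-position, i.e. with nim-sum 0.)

Compute the nim-sum pairwise:
21 ^ 28 = 9
9 ^ 29 = 20
20 ^ 8 = 28
28 ^ 25 = 5
The overall nim-sum is X = 5. A heap of size p has a winning move iff p XOR X < p (reduce it to p XOR X).
  21: 21 XOR 5 = 16 < 21 — winning move (to 16).
  28: 28 XOR 5 = 25 < 28 — winning move (to 25).
  29: 29 XOR 5 = 24 < 29 — winning move (to 24).
  8: 8 XOR 5 = 13 ≥ 8 — no move.
  25: 25 XOR 5 = 28 ≥ 25 — no move.
That gives 3 winning moves.

3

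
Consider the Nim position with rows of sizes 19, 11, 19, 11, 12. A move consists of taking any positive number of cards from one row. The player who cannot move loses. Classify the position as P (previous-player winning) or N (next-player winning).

Nim-sum: 19 ⊕ 11 ⊕ 19 ⊕ 11 ⊕ 12 = 12.
The nim-sum is 12 ≠ 0, so this is an N-position: the player to move can win.

N-position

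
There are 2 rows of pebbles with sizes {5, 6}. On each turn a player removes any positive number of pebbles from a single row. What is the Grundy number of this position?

3

Bitwise XOR of the heap sizes:
  101  (5)
  110  (6)
  ---
  011  (3)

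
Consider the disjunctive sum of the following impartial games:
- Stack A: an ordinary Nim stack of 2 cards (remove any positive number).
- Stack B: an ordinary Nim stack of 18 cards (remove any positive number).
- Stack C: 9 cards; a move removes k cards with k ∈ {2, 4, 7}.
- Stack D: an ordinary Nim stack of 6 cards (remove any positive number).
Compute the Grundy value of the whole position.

22

Stack A is a plain Nim stack of size 2, so its Grundy value is 2.
Stack B is a plain Nim stack of size 18, so its Grundy value is 18.
Build the Grundy sequence for stack C with g(k) = mex{g(k−s) : s ∈ {2, 4, 7}, s ≤ k}:
k:     0  1  2  3  4  5  6  7  8  9
g(k):  0  0  1  1  2  2  0  3  1  0
So g(9) = 0.
Stack D is a plain Nim stack of size 6, so its Grundy value is 6.
The value of a disjunctive sum is the nim-sum of the parts.
Combined value = 2 ⊕ 18 ⊕ 0 ⊕ 6 = 22.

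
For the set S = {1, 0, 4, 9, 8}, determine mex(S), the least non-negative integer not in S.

2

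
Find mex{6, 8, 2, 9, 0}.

0 is in the set but 1 is not, so the mex is 1.

1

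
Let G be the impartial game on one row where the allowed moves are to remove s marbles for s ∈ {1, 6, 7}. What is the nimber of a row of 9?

3

Build the Grundy sequence with g(k) = mex{g(k−s) : s ∈ {1, 6, 7}, s ≤ k}:
g(0) = mex{} = 0
g(1) = mex{0} = 1
g(2) = mex{1} = 0
g(3) = mex{0} = 1
g(4) = mex{1} = 0
g(5) = mex{0} = 1
g(6) = mex{0,1} = 2
g(7) = mex{0,1,2} = 3
g(8) = mex{0,1,3} = 2
g(9) = mex{0,1,2} = 3
So g(9) = 3.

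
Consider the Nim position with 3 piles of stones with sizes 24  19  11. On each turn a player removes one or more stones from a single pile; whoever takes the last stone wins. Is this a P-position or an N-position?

Nim-sum: 24 ⊕ 19 ⊕ 11 = 0.
The nim-sum is 0, so this is a P-position: the player to move is in a losing position under optimal play.

P-position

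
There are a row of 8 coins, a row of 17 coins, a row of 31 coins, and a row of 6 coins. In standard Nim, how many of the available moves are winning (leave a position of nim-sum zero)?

0

Nim-sum: 8 ⊕ 17 ⊕ 31 ⊕ 6 = 0.
The nim-sum is already 0, so every move leaves a nonzero nim-sum — there are no winning moves.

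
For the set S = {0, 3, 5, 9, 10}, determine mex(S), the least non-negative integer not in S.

1

0 is in the set but 1 is not, so the mex is 1.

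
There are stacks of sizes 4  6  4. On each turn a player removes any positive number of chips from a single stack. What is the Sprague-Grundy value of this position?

Nim-sum: 4 ⊕ 6 ⊕ 4 = 6.

6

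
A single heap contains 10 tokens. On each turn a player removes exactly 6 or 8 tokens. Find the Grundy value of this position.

1

Grundy values for subtraction set {6, 8}:
g(0) = mex{} = 0
g(1) = mex{} = 0
g(2) = mex{} = 0
g(3) = mex{} = 0
g(4) = mex{} = 0
g(5) = mex{} = 0
g(6) = mex{0} = 1
g(7) = mex{0} = 1
g(8) = mex{0} = 1
g(9) = mex{0} = 1
g(10) = mex{0} = 1
So g(10) = 1.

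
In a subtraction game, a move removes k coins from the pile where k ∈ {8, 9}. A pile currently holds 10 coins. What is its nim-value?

Compute g(0), g(1), … for moves {8, 9}:
g(0) = mex{} = 0
g(1) = mex{} = 0
g(2) = mex{} = 0
g(3) = mex{} = 0
g(4) = mex{} = 0
g(5) = mex{} = 0
g(6) = mex{} = 0
g(7) = mex{} = 0
g(8) = mex{0} = 1
g(9) = mex{0} = 1
g(10) = mex{0} = 1
So g(10) = 1.

1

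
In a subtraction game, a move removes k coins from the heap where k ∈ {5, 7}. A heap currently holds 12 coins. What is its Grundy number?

0

Compute g(0), g(1), … for moves {5, 7}:
g(0) = mex{} = 0
g(1) = mex{} = 0
g(2) = mex{} = 0
g(3) = mex{} = 0
g(4) = mex{} = 0
g(5) = mex{0} = 1
g(6) = mex{0} = 1
g(7) = mex{0} = 1
g(8) = mex{0} = 1
g(9) = mex{0} = 1
g(10) = mex{0,1} = 2
g(11) = mex{0,1} = 2
g(12) = mex{1} = 0
So g(12) = 0.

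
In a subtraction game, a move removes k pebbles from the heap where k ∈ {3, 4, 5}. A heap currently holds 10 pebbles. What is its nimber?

0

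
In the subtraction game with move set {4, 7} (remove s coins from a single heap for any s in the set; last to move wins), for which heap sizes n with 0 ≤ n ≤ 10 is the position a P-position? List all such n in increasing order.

Grundy values for subtraction set {4, 7}:
g(0) = mex{} = 0
g(1) = mex{} = 0
g(2) = mex{} = 0
g(3) = mex{} = 0
g(4) = mex{0} = 1
g(5) = mex{0} = 1
g(6) = mex{0} = 1
g(7) = mex{0} = 1
g(8) = mex{0,1} = 2
g(9) = mex{0,1} = 2
g(10) = mex{0,1} = 2
The P-positions (g = 0) in 0..10 are 0, 1, 2, 3.

0, 1, 2, 3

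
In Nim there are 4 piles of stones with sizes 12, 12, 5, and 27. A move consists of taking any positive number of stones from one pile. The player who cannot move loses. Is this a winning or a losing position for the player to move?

Compute the nim-sum pairwise:
12 ^ 12 = 0
0 ^ 5 = 5
5 ^ 27 = 30
The nim-sum is 30 ≠ 0, so this is an N-position: the player to move can win.

Winning position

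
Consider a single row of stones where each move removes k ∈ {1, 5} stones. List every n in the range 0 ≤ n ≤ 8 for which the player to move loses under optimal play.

0, 2, 4, 6, 8

Grundy values for subtraction set {1, 5}:
k:     0  1  2  3  4  5  6  7  8
g(k):  0  1  0  1  0  1  0  1  0
The P-positions (g = 0) in 0..8 are 0, 2, 4, 6, 8.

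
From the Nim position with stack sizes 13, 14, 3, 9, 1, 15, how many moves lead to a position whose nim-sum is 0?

3

In binary:
  1101  (13)
  1110  (14)
  0011  (3)
  1001  (9)
  0001  (1)
  1111  (15)
  ----
  0111  (7)
The overall nim-sum is X = 7. A stack of size p has a winning move iff p XOR X < p (reduce it to p XOR X).
  13: 13 XOR 7 = 10 < 13 — winning move (to 10).
  14: 14 XOR 7 = 9 < 14 — winning move (to 9).
  3: 3 XOR 7 = 4 ≥ 3 — no move.
  9: 9 XOR 7 = 14 ≥ 9 — no move.
  1: 1 XOR 7 = 6 ≥ 1 — no move.
  15: 15 XOR 7 = 8 < 15 — winning move (to 8).
That gives 3 winning moves.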